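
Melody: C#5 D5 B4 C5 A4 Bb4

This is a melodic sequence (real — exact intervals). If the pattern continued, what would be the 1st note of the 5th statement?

Grouping in 2s, the 1st note of each cell is C#5, B4, A4.
Carrying that down a 2nd forward: G4 → F4.

F4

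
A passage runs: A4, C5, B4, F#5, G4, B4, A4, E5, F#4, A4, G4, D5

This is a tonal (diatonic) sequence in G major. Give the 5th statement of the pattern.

D4 F#4 E4 B4

Taking 4-note groups, the heads are A4, G4, F#4: the pattern moves down a 2nd.
Extending down a 2nd: E4 → D4.
From D4 the diatonic shape gives D4 F#4 E4 B4.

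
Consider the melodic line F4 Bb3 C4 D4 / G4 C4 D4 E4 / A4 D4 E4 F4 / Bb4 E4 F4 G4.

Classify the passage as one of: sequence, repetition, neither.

sequence

Each 4-note cell is the previous one transposed up a 2nd.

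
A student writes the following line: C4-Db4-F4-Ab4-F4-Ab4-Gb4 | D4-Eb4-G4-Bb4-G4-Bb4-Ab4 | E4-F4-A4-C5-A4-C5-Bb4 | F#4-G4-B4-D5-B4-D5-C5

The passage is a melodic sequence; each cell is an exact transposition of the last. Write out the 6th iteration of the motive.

A#4 B4 D#5 F#5 D#5 F#5 E5

Taking 7-note groups, the heads are C4, D4, E4, F#4: the pattern moves up a 2nd.
Carrying on: G#4 → A#4.
Statement 6 starts on A#4 and keeps the same exact contour: A#4 B4 D#5 F#5 D#5 F#5 E5.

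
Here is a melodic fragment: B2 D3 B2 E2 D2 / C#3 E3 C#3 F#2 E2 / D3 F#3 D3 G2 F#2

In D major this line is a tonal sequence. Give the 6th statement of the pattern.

With a 5-note motive the entries are B2, C#3, D3, each up a 2nd from the previous.
Carrying on: E3 → F#3 → G3.
So cell 6 is G3 B3 G3 C#3 B2.

G3 B3 G3 C#3 B2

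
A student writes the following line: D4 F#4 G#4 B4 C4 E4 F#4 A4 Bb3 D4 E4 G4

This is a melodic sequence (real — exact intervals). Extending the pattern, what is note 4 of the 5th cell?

Eb4

The unit is 4 notes. Position-4 pitches of the 3 shown cells: B4, A4, G4.
Each moves down a 2nd. Continuing: F4 → Eb4.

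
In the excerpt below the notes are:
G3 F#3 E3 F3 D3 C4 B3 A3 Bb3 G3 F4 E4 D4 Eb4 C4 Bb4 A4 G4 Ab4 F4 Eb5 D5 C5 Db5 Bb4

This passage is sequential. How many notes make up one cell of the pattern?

5

25 notes total. Splitting into 5 groups of 5:
G3 F#3 E3 F3 D3 | C4 B3 A3 Bb3 G3 | F4 E4 D4 Eb4 C4 | Bb4 A4 G4 Ab4 F4 | Eb5 D5 C5 Db5 Bb4
Every group is a transposition up a 4th of the one before; no shorter unit works.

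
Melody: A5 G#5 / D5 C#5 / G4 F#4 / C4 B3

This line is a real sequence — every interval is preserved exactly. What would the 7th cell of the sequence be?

Eb2 D2

With a 2-note motive the entries are A5, D5, G4, C4, each down a 5th from the previous.
Continuing the starts: F3 → Bb2 → Eb2.
Statement 7 starts on Eb2 and keeps the same exact contour: Eb2 D2.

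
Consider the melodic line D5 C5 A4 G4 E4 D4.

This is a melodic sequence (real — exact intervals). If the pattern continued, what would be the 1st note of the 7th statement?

With 2-note cells, note 1 of each statement runs D5, A4, E4.
Extending down a 4th: B3 → F#3 → C#3 → G#2.

G#2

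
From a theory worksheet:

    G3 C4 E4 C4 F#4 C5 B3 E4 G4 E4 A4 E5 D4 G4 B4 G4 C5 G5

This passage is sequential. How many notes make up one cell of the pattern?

18 notes total. Splitting into 3 groups of 6:
G3 C4 E4 C4 F#4 C5 | B3 E4 G4 E4 A4 E5 | D4 G4 B4 G4 C5 G5
That's a consistent up a 3rd shift per cell, and no other grouping gives one.

6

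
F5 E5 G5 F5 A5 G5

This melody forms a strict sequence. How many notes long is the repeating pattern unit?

2

There are 6 notes; a 2-note unit gives 3 cells:
F5 E5 | G5 F5 | A5 G5
That's a consistent up a 2nd shift per cell, and no other grouping gives one.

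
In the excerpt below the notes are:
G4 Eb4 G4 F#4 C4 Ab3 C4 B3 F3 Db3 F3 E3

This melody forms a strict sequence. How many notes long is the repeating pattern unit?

12 notes total. Splitting into 3 groups of 4:
G4 Eb4 G4 F#4 | C4 Ab3 C4 B3 | F3 Db3 F3 E3
Every group is a transposition down a 5th of the one before; no shorter unit works.

4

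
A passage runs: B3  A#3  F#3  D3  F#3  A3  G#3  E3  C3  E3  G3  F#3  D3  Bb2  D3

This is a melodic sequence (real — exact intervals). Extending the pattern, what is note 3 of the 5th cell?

Bb2

With 5-note cells, note 3 of each statement runs F#3, E3, D3.
Extending down a 2nd: C3 → Bb2.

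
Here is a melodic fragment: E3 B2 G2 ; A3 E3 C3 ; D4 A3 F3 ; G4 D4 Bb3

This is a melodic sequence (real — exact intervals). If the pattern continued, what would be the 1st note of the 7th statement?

Bb5

The unit is 3 notes. Position-1 pitches of the 4 shown cells: E3, A3, D4, G4.
Carrying that up a 4th forward: C5 → F5 → Bb5.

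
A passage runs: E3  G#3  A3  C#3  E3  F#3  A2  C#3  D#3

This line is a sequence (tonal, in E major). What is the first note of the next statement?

F#2

Unit = 3 notes; the statements start on E3, C#3, A2, moving down a 3rd each time.
One more step down a 3rd gives F#2.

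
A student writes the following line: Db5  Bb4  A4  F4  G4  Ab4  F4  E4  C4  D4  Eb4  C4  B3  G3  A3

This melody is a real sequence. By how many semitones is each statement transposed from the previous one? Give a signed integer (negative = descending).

With a 5-note motive the entries are Db5, Ab4, Eb4, each down a 4th from the previous.
Counting half-steps from Db5 to Ab4: -5.

-5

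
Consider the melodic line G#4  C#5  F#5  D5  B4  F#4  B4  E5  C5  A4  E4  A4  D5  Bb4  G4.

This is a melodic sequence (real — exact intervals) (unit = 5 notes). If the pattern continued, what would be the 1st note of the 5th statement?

Grouping in 5s, the 1st note of each cell is G#4, F#4, E4.
Each moves down a 2nd. Continuing: D4 → C4.

C4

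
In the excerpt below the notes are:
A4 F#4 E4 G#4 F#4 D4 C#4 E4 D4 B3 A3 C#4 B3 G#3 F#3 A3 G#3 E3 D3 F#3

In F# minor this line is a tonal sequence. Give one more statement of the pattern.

With a 4-note motive the entries are A4, F#4, D4, B3, G#3, each down a 3rd from the previous.
So cell 6 is E3 C#3 B2 D3.

E3 C#3 B2 D3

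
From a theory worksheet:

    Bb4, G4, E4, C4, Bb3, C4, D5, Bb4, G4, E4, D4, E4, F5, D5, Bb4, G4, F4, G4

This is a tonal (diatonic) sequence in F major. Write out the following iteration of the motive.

The 6-note cells begin on Bb4, D5, F5 — each up a 3rd from the last.
So cell 4 is A5 F5 D5 Bb4 A4 Bb4.

A5 F5 D5 Bb4 A4 Bb4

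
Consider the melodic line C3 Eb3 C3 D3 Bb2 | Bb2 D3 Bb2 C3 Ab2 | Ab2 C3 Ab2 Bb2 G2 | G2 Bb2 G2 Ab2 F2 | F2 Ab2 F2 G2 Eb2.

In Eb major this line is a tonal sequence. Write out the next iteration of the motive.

Eb2 G2 Eb2 F2 D2

Unit = 5 notes; the statements start on C3, Bb2, Ab2, G2, F2, moving down a 2nd each time.
From Eb2 the diatonic shape gives Eb2 G2 Eb2 F2 D2.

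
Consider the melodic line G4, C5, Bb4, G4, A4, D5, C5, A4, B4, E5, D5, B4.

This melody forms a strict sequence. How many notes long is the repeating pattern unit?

Try groups of 4 (3 cells in 12 notes):
G4 C5 Bb4 G4 | A4 D5 C5 A4 | B4 E5 D5 B4
Every group is a transposition up a 2nd of the one before; no shorter unit works.

4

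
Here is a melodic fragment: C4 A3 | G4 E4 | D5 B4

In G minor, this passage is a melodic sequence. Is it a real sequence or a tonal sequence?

real

Each cell has the same semitone pattern (-3,) — intervals are preserved exactly.
And E4 lies outside G minor, so the sequence is real rather than tonal.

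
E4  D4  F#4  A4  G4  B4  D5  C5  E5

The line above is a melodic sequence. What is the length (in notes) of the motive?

Try groups of 3 (3 cells in 9 notes):
E4 D4 F#4 | A4 G4 B4 | D5 C5 E5
Every group is a transposition up a 4th of the one before; no shorter unit works.

3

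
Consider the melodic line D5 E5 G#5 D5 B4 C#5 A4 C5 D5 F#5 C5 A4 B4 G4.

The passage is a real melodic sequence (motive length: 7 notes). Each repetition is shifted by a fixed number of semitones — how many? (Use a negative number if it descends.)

-2

With a 7-note motive the entries are D5, C5, each down a 2nd from the previous.
Counting half-steps from D5 to C5: -2.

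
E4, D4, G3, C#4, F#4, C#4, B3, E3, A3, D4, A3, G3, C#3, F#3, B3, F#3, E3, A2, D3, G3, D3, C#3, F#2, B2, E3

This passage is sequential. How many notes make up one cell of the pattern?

There are 25 notes; a 5-note unit gives 5 cells:
E4 D4 G3 C#4 F#4 | C#4 B3 E3 A3 D4 | A3 G3 C#3 F#3 B3 | F#3 E3 A2 D3 G3 | D3 C#3 F#2 B2 E3
Every group is a transposition down a 3rd of the one before; no shorter unit works.

5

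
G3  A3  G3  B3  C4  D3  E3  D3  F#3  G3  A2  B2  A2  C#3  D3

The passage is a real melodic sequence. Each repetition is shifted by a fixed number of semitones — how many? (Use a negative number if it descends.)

-5

With a 5-note motive the entries are G3, D3, A2, each down a 4th from the previous.
Counting half-steps from G3 to D3: -5.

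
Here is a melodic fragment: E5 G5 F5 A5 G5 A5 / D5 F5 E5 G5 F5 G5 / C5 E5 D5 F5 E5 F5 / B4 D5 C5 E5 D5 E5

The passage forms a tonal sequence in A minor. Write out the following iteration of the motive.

Taking 6-note groups, the heads are E5, D5, C5, B4: the pattern moves down a 2nd.
So cell 5 is A4 C5 B4 D5 C5 D5.

A4 C5 B4 D5 C5 D5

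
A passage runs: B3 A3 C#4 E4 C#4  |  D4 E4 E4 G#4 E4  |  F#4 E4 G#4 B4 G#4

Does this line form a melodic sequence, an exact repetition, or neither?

Note 2 of cell 2 is E4; if this were a sequence it would be C#4. No unit length gives a consistent transposition pattern.

neither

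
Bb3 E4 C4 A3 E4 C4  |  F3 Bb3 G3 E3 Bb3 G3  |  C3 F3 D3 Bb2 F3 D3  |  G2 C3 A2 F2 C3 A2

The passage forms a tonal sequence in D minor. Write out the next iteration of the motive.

D2 G2 E2 C2 G2 E2

The 6-note cells begin on Bb3, F3, C3, G2 — each down a 4th from the last.
So cell 5 is D2 G2 E2 C2 G2 E2.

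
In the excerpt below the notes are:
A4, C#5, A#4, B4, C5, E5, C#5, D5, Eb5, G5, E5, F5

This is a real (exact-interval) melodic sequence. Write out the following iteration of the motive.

Gb5 Bb5 G5 Ab5

With a 4-note motive the entries are A4, C5, Eb5, each up a 3rd from the previous.
From Gb5 the exact shape gives Gb5 Bb5 G5 Ab5.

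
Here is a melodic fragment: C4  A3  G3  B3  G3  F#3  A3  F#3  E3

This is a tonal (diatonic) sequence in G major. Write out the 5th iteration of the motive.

The 3-note cells begin on C4, B3, A3 — each down a 2nd from the last.
Carrying on: G3 → F#3.
So cell 5 is F#3 D3 C3.

F#3 D3 C3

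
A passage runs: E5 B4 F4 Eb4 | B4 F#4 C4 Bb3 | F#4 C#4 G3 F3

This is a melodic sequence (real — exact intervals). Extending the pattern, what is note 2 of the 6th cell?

The unit is 4 notes. Position-2 pitches of the 3 shown cells: B4, F#4, C#4.
Each moves down a 4th. Continuing: G#3 → D#3 → A#2.

A#2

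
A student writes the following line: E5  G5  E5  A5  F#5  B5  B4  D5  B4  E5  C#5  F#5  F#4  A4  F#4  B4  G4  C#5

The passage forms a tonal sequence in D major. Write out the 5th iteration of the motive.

Taking 6-note groups, the heads are E5, B4, F#4: the pattern moves down a 4th.
Continuing the starts: C#4 → G3.
Statement 5 starts on G3 and keeps the same diatonic contour: G3 B3 G3 C#4 A3 D4.

G3 B3 G3 C#4 A3 D4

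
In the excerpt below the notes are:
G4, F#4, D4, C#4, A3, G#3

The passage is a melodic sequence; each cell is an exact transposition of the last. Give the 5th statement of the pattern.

B2 A#2

The 2-note cells begin on G4, D4, A3 — each down a 4th from the last.
Extending down a 4th: E3 → B2.
So cell 5 is B2 A#2.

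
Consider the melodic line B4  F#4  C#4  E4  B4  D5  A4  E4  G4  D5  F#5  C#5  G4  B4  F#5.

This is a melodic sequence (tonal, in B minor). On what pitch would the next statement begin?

A5

The 5-note cells begin on B4, D5, F#5 — each up a 3rd from the last.
The next head, up a 3rd from F#5, is A5.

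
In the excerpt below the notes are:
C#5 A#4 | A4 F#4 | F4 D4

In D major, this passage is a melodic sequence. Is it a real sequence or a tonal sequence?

Each cell has the same semitone pattern (-3,) — intervals are preserved exactly.
And A#4 lies outside D major, so the sequence is real rather than tonal.

real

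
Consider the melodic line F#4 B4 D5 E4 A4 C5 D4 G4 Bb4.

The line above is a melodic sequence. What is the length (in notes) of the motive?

3

There are 9 notes; a 3-note unit gives 3 cells:
F#4 B4 D5 | E4 A4 C5 | D4 G4 Bb4
Each cell is the previous one down a 2nd — so the unit is 3 notes.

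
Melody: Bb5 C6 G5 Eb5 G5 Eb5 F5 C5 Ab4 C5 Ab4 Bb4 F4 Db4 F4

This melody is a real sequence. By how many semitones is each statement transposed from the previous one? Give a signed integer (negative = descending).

With a 5-note motive the entries are Bb5, Eb5, Ab4, each down a 5th from the previous.
Bb5 to Eb5 spans -7 semitones.

-7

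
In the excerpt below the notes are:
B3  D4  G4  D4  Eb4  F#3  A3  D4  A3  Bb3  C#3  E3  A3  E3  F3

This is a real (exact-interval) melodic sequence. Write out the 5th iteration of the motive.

Taking 5-note groups, the heads are B3, F#3, C#3: the pattern moves down a 4th.
Continuing the starts: G#2 → D#2.
Statement 5 starts on D#2 and keeps the same exact contour: D#2 F#2 B2 F#2 G2.

D#2 F#2 B2 F#2 G2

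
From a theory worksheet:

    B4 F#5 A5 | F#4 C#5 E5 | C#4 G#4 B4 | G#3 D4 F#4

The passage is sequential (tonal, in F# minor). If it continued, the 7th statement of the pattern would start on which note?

E2

The 3-note cells begin on B4, F#4, C#4, G#3 — each down a 4th from the last.
Continuing: D3 → A2 → E2. Statement 7 starts on E2.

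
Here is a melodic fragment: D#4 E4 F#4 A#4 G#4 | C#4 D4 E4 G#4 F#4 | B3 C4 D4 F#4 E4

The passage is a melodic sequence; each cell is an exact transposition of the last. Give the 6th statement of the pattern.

Unit = 5 notes; the statements start on D#4, C#4, B3, moving down a 2nd each time.
Extending down a 2nd: A3 → G3 → F3.
From F3 the exact shape gives F3 Gb3 Ab3 C4 Bb3.

F3 Gb3 Ab3 C4 Bb3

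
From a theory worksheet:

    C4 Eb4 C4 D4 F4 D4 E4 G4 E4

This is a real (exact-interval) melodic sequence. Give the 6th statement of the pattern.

The 3-note cells begin on C4, D4, E4 — each up a 2nd from the last.
Extending up a 2nd: F#4 → G#4 → A#4.
From A#4 the exact shape gives A#4 C#5 A#4.

A#4 C#5 A#4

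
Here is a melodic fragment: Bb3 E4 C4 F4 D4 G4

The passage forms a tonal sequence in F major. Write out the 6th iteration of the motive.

G4 C5

With a 2-note motive the entries are Bb3, C4, D4, each up a 2nd from the previous.
Extending up a 2nd: E4 → F4 → G4.
From G4 the diatonic shape gives G4 C5.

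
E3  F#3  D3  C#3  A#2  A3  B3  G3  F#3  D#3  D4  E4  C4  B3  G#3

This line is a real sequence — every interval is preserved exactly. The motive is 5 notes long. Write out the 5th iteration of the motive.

C5 D5 Bb4 A4 F#4

The 5-note cells begin on E3, A3, D4 — each up a 4th from the last.
Extending up a 4th: G4 → C5.
So cell 5 is C5 D5 Bb4 A4 F#4.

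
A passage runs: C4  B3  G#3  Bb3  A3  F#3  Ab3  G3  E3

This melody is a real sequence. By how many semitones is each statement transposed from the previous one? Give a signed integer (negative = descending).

-2

The 3-note cells begin on C4, Bb3, Ab3 — each down a 2nd from the last.
C4→Bb3 is 58 − 60 = -2 semitones.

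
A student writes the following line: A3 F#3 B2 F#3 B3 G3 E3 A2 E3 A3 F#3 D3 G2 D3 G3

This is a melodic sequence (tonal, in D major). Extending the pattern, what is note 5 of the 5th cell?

E3

The unit is 5 notes. Position-5 pitches of the 3 shown cells: B3, A3, G3.
Each moves down a 2nd. Continuing: F#3 → E3.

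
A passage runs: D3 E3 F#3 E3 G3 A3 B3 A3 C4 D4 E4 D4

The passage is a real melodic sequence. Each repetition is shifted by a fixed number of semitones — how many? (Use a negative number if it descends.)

5

Unit = 4 notes; the statements start on D3, G3, C4, moving up a 4th each time.
Counting half-steps from D3 to G3: 5.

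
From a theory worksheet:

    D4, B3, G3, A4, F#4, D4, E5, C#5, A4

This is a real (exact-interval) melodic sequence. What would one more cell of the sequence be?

Taking 3-note groups, the heads are D4, A4, E5: the pattern moves up a 5th.
So cell 4 is B5 G#5 E5.

B5 G#5 E5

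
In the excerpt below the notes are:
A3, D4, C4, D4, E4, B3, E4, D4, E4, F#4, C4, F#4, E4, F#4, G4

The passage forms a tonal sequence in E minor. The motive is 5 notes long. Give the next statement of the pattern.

The 5-note cells begin on A3, B3, C4 — each up a 2nd from the last.
From D4 the diatonic shape gives D4 G4 F#4 G4 A4.

D4 G4 F#4 G4 A4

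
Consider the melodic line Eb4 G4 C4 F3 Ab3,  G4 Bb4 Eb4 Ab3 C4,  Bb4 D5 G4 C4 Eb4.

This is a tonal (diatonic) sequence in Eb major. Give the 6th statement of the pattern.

Unit = 5 notes; the statements start on Eb4, G4, Bb4, moving up a 3rd each time.
Continuing the starts: D5 → F5 → Ab5.
Statement 6 starts on Ab5 and keeps the same diatonic contour: Ab5 C6 F5 Bb4 D5.

Ab5 C6 F5 Bb4 D5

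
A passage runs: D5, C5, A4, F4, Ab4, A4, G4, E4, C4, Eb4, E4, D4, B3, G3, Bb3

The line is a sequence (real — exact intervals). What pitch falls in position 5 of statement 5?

C3

With 5-note cells, note 5 of each statement runs Ab4, Eb4, Bb3.
Each moves down a 4th. Continuing: F3 → C3.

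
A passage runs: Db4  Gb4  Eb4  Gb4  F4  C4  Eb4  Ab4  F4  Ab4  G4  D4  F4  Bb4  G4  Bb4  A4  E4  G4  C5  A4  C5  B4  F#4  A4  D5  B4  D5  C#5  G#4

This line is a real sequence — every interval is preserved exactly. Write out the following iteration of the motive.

B4 E5 C#5 E5 D#5 A#4

With a 6-note motive the entries are Db4, Eb4, F4, G4, A4, each up a 2nd from the previous.
Statement 6 starts on B4 and keeps the same exact contour: B4 E5 C#5 E5 D#5 A#4.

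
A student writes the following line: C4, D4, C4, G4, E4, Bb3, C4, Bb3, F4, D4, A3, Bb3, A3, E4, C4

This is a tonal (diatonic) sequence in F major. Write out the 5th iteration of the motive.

F3 G3 F3 C4 A3

Taking 5-note groups, the heads are C4, Bb3, A3: the pattern moves down a 2nd.
Extending down a 2nd: G3 → F3.
From F3 the diatonic shape gives F3 G3 F3 C4 A3.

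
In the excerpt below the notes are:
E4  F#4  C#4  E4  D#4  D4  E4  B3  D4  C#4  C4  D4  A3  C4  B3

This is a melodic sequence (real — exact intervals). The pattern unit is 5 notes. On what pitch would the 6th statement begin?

Taking 5-note groups, the heads are E4, D4, C4: the pattern moves down a 2nd.
Continuing: Bb3 → Ab3 → Gb3. Statement 6 starts on Gb3.

Gb3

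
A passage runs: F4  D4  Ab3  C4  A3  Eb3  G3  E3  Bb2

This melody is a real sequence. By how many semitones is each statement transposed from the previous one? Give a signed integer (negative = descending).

Taking 3-note groups, the heads are F4, C4, G3: the pattern moves down a 4th.
Counting half-steps from F4 to C4: -5.

-5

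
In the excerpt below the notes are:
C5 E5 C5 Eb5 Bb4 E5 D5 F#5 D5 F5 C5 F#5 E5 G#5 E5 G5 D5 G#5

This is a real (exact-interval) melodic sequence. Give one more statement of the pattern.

F#5 A#5 F#5 A5 E5 A#5

The 6-note cells begin on C5, D5, E5 — each up a 2nd from the last.
Statement 4 starts on F#5 and keeps the same exact contour: F#5 A#5 F#5 A5 E5 A#5.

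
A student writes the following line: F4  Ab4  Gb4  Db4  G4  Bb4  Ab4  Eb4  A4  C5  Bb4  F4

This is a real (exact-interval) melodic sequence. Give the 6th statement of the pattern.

Unit = 4 notes; the statements start on F4, G4, A4, moving up a 2nd each time.
Carrying on: B4 → C#5 → D#5.
From D#5 the exact shape gives D#5 F#5 E5 B4.

D#5 F#5 E5 B4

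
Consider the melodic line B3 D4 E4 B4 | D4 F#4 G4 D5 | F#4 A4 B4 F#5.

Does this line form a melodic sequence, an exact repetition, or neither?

sequence

Each 4-note cell is the previous one transposed up a 3rd.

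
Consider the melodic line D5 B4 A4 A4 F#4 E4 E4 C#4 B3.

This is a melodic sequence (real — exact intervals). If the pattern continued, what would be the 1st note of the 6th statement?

The unit is 3 notes. Position-1 pitches of the 3 shown cells: D5, A4, E4.
Extending down a 4th: B3 → F#3 → C#3.

C#3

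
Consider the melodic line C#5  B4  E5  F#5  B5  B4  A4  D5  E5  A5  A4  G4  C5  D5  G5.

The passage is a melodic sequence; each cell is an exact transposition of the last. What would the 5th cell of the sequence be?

F4 Eb4 Ab4 Bb4 Eb5

With a 5-note motive the entries are C#5, B4, A4, each down a 2nd from the previous.
Extending down a 2nd: G4 → F4.
From F4 the exact shape gives F4 Eb4 Ab4 Bb4 Eb5.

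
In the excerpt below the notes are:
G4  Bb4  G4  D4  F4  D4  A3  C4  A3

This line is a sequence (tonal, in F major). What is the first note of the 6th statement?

Taking 3-note groups, the heads are G4, D4, A3: the pattern moves down a 4th.
Extending the heads down a 4th: E3 → Bb2 → F2.

F2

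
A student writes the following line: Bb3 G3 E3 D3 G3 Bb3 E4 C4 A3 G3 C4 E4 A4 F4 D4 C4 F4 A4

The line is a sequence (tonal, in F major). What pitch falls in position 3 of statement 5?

C5

With 6-note cells, note 3 of each statement runs E3, A3, D4.
Each moves up a 4th. Continuing: G4 → C5.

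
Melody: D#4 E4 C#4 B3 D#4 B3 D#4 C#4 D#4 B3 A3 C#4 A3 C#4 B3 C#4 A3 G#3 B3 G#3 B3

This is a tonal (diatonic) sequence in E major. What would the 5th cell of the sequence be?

Unit = 7 notes; the statements start on D#4, C#4, B3, moving down a 2nd each time.
Extending down a 2nd: A3 → G#3.
Statement 5 starts on G#3 and keeps the same diatonic contour: G#3 A3 F#3 E3 G#3 E3 G#3.

G#3 A3 F#3 E3 G#3 E3 G#3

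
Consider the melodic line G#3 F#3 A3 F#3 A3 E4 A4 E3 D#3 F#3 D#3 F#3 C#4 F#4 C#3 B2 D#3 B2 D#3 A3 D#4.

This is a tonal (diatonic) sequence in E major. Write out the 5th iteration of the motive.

Taking 7-note groups, the heads are G#3, E3, C#3: the pattern moves down a 3rd.
Continuing the starts: A2 → F#2.
Statement 5 starts on F#2 and keeps the same diatonic contour: F#2 E2 G#2 E2 G#2 D#3 G#3.

F#2 E2 G#2 E2 G#2 D#3 G#3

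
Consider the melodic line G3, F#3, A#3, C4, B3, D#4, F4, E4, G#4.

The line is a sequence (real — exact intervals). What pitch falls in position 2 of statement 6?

Grouping in 3s, the 2nd note of each cell is F#3, B3, E4.
Carrying that up a 4th forward: A4 → D5 → G5.

G5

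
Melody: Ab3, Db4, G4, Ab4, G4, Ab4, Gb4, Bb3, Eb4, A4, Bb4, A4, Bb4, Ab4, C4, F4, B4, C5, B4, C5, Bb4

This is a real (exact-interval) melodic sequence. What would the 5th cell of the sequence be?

Unit = 7 notes; the statements start on Ab3, Bb3, C4, moving up a 2nd each time.
Extending up a 2nd: D4 → E4.
So cell 5 is E4 A4 D#5 E5 D#5 E5 D5.

E4 A4 D#5 E5 D#5 E5 D5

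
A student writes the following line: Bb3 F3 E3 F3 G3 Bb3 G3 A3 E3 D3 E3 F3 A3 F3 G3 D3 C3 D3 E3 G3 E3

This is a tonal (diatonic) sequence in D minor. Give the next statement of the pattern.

F3 C3 Bb2 C3 D3 F3 D3

With a 7-note motive the entries are Bb3, A3, G3, each down a 2nd from the previous.
From F3 the diatonic shape gives F3 C3 Bb2 C3 D3 F3 D3.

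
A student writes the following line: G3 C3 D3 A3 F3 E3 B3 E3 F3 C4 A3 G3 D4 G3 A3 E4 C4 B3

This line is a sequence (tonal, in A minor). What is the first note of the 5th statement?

A4

The 6-note cells begin on G3, B3, D4 — each up a 3rd from the last.
Continuing: F4 → A4. Statement 5 starts on A4.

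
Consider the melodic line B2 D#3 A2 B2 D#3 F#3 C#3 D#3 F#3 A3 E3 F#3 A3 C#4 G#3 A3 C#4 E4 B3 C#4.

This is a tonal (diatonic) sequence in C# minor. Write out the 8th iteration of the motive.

Taking 4-note groups, the heads are B2, D#3, F#3, A3, C#4: the pattern moves up a 3rd.
Continuing the starts: E4 → G#4 → B4.
So cell 8 is B4 D#5 A4 B4.

B4 D#5 A4 B4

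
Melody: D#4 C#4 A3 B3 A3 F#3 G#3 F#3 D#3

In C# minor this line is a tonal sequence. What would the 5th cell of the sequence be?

Unit = 3 notes; the statements start on D#4, B3, G#3, moving down a 3rd each time.
Carrying on: E3 → C#3.
So cell 5 is C#3 B2 G#2.

C#3 B2 G#2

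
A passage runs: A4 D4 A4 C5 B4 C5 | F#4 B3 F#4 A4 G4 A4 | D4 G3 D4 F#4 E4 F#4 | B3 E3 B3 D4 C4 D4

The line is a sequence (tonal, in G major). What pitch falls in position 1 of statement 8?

A2

Grouping in 6s, the 1st note of each cell is A4, F#4, D4, B3.
Extending down a 3rd: G3 → E3 → C3 → A2.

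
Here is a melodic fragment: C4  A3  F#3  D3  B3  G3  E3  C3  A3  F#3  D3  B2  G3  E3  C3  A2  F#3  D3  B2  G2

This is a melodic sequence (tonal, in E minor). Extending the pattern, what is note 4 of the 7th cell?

With 4-note cells, note 4 of each statement runs D3, C3, B2, A2, G2.
Extending down a 2nd: F#2 → E2.

E2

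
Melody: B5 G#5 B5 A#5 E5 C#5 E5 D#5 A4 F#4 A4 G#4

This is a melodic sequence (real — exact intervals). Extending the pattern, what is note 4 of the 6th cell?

Grouping in 4s, the 4th note of each cell is A#5, D#5, G#4.
Extending down a 5th: C#4 → F#3 → B2.

B2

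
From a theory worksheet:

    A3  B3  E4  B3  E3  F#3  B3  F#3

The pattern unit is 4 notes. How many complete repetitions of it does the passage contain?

2

8 notes in groups of 4 gives 8/4 = 2 statements.
Starts: A3, E3 — each down a 4th.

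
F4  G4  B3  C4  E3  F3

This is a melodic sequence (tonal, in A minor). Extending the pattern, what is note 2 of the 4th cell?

Grouping in 2s, the 2nd note of each cell is G4, C4, F3.
One more down a 5th gives B2.

B2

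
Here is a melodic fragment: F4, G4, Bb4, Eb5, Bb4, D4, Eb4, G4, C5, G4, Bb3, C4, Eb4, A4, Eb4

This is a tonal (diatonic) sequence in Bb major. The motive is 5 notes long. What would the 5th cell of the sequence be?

Eb3 F3 A3 D4 A3

Taking 5-note groups, the heads are F4, D4, Bb3: the pattern moves down a 3rd.
Extending down a 3rd: G3 → Eb3.
So cell 5 is Eb3 F3 A3 D4 A3.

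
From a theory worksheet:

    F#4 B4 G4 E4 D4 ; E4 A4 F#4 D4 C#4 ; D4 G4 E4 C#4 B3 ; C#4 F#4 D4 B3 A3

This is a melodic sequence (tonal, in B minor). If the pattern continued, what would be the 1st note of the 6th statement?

The unit is 5 notes. Position-1 pitches of the 4 shown cells: F#4, E4, D4, C#4.
Extending down a 2nd: B3 → A3.

A3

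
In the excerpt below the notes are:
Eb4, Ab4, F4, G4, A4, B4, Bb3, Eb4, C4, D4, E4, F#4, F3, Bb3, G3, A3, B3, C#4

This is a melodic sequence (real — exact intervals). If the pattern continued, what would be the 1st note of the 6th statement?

The unit is 6 notes. Position-1 pitches of the 3 shown cells: Eb4, Bb3, F3.
Each moves down a 4th. Continuing: C3 → G2 → D2.

D2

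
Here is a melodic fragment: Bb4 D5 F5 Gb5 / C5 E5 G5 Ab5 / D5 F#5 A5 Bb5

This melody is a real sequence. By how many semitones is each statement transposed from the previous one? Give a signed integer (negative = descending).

With a 4-note motive the entries are Bb4, C5, D5, each up a 2nd from the previous.
Bb4 to C5 spans +2 semitones.

2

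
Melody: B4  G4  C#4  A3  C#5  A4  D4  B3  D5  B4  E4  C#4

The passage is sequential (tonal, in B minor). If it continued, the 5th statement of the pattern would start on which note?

F#5

The 4-note cells begin on B4, C#5, D5 — each up a 2nd from the last.
Extending the heads up a 2nd: E5 → F#5.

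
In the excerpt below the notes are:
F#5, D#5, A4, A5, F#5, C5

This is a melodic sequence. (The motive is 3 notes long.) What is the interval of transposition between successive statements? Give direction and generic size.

up a 3rd

With a 3-note motive the entries are F#5, A5, each up a 3rd from the previous.
From F#5 to A5: up a 3rd.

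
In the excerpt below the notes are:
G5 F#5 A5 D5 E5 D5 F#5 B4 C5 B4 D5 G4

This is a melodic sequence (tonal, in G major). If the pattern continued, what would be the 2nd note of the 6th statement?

C4

The unit is 4 notes. Position-2 pitches of the 3 shown cells: F#5, D5, B4.
Carrying that down a 3rd forward: G4 → E4 → C4.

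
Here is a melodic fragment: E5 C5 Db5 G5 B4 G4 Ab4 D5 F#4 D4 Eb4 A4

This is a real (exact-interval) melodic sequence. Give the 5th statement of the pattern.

G#3 E3 F3 B3

With a 4-note motive the entries are E5, B4, F#4, each down a 4th from the previous.
Continuing the starts: C#4 → G#3.
Statement 5 starts on G#3 and keeps the same exact contour: G#3 E3 F3 B3.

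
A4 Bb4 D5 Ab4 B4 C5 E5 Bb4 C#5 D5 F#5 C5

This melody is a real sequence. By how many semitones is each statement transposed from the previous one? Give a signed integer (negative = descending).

2

Taking 4-note groups, the heads are A4, B4, C#5: the pattern moves up a 2nd.
Counting half-steps from A4 to B4: 2.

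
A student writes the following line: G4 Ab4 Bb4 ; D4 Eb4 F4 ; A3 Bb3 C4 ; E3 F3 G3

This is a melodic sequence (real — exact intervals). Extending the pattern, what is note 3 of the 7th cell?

With 3-note cells, note 3 of each statement runs Bb4, F4, C4, G3.
Extending down a 4th: D3 → A2 → E2.

E2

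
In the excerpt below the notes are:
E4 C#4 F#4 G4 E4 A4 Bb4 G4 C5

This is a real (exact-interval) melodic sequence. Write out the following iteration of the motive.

Db5 Bb4 Eb5

Unit = 3 notes; the statements start on E4, G4, Bb4, moving up a 3rd each time.
So cell 4 is Db5 Bb4 Eb5.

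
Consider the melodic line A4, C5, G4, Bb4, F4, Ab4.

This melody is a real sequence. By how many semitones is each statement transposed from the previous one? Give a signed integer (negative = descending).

-2

Taking 2-note groups, the heads are A4, G4, F4: the pattern moves down a 2nd.
Counting half-steps from A4 to G4: -2.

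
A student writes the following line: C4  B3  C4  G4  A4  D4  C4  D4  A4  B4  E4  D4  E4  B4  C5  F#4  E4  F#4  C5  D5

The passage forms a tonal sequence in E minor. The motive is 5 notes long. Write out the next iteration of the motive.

G4 F#4 G4 D5 E5

Unit = 5 notes; the statements start on C4, D4, E4, F#4, moving up a 2nd each time.
So cell 5 is G4 F#4 G4 D5 E5.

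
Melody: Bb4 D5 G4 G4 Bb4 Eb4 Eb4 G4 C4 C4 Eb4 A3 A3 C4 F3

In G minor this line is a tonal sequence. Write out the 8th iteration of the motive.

The 3-note cells begin on Bb4, G4, Eb4, C4, A3 — each down a 3rd from the last.
Extending down a 3rd: F3 → D3 → Bb2.
From Bb2 the diatonic shape gives Bb2 D3 G2.

Bb2 D3 G2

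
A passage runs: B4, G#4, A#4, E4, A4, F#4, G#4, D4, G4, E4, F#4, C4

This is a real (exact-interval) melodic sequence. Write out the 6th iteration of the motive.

Db4 Bb3 C4 Gb3

Taking 4-note groups, the heads are B4, A4, G4: the pattern moves down a 2nd.
Continuing the starts: F4 → Eb4 → Db4.
From Db4 the exact shape gives Db4 Bb3 C4 Gb3.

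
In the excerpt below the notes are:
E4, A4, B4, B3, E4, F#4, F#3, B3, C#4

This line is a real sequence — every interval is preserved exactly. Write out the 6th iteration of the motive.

Unit = 3 notes; the statements start on E4, B3, F#3, moving down a 4th each time.
Carrying on: C#3 → G#2 → D#2.
From D#2 the exact shape gives D#2 G#2 A#2.

D#2 G#2 A#2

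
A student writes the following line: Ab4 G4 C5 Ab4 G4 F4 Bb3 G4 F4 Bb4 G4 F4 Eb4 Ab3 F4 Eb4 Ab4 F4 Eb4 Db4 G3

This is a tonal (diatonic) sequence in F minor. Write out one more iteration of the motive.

Taking 7-note groups, the heads are Ab4, G4, F4: the pattern moves down a 2nd.
So cell 4 is Eb4 Db4 G4 Eb4 Db4 C4 F3.

Eb4 Db4 G4 Eb4 Db4 C4 F3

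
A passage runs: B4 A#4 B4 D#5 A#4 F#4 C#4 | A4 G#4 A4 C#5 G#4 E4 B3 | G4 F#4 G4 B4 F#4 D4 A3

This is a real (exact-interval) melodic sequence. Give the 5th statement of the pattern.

Eb4 D4 Eb4 G4 D4 Bb3 F3

With a 7-note motive the entries are B4, A4, G4, each down a 2nd from the previous.
Continuing the starts: F4 → Eb4.
So cell 5 is Eb4 D4 Eb4 G4 D4 Bb3 F3.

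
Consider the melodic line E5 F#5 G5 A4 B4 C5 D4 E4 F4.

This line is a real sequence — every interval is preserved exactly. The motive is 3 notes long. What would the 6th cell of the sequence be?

F2 G2 Ab2

The 3-note cells begin on E5, A4, D4 — each down a 5th from the last.
Carrying on: G3 → C3 → F2.
So cell 6 is F2 G2 Ab2.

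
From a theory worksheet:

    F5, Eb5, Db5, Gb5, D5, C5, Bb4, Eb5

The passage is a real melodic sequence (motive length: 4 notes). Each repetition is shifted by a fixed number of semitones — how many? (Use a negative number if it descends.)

Taking 4-note groups, the heads are F5, D5: the pattern moves down a 3rd.
Counting half-steps from F5 to D5: -3.

-3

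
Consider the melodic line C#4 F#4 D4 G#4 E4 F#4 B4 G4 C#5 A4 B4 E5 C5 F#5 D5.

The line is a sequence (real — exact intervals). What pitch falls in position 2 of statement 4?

Grouping in 5s, the 2nd note of each cell is F#4, B4, E5.
From E5, up a 4th gives A5.

A5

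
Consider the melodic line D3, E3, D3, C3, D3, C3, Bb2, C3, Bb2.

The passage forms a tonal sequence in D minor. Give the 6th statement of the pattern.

F2 G2 F2

The 3-note cells begin on D3, C3, Bb2 — each down a 2nd from the last.
Extending down a 2nd: A2 → G2 → F2.
So cell 6 is F2 G2 F2.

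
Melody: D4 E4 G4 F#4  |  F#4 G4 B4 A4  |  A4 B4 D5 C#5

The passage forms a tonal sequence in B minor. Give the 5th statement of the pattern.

E5 F#5 A5 G5

Unit = 4 notes; the statements start on D4, F#4, A4, moving up a 3rd each time.
Carrying on: C#5 → E5.
From E5 the diatonic shape gives E5 F#5 A5 G5.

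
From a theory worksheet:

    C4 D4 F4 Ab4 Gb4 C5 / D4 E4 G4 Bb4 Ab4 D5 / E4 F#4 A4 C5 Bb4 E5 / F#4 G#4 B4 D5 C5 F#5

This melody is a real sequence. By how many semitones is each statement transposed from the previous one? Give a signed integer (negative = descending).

With a 6-note motive the entries are C4, D4, E4, F#4, each up a 2nd from the previous.
Counting half-steps from C4 to D4: 2.

2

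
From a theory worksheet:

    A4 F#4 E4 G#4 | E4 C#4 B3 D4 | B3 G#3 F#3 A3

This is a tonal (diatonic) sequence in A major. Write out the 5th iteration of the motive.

Unit = 4 notes; the statements start on A4, E4, B3, moving down a 4th each time.
Continuing the starts: F#3 → C#3.
Statement 5 starts on C#3 and keeps the same diatonic contour: C#3 A2 G#2 B2.

C#3 A2 G#2 B2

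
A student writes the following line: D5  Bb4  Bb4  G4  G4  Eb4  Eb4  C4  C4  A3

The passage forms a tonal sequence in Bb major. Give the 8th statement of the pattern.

With a 2-note motive the entries are D5, Bb4, G4, Eb4, C4, each down a 3rd from the previous.
Extending down a 3rd: A3 → F3 → D3.
From D3 the diatonic shape gives D3 Bb2.

D3 Bb2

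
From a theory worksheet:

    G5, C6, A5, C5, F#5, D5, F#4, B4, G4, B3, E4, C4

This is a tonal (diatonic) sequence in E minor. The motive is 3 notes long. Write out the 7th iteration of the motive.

D2 G2 E2

With a 3-note motive the entries are G5, C5, F#4, B3, each down a 5th from the previous.
Carrying on: E3 → A2 → D2.
Statement 7 starts on D2 and keeps the same diatonic contour: D2 G2 E2.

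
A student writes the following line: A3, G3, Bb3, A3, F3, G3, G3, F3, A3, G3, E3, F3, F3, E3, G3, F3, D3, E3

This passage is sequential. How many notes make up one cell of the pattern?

6

There are 18 notes; a 6-note unit gives 3 cells:
A3 G3 Bb3 A3 F3 G3 | G3 F3 A3 G3 E3 F3 | F3 E3 G3 F3 D3 E3
Every group is a transposition down a 2nd of the one before; no shorter unit works.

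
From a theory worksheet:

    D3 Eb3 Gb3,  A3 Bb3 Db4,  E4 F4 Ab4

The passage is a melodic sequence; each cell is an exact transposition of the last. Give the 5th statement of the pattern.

F#5 G5 Bb5

Taking 3-note groups, the heads are D3, A3, E4: the pattern moves up a 5th.
Carrying on: B4 → F#5.
From F#5 the exact shape gives F#5 G5 Bb5.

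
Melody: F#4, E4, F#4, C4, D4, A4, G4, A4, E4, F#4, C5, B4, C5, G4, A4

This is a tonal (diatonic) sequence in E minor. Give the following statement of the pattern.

With a 5-note motive the entries are F#4, A4, C5, each up a 3rd from the previous.
Statement 4 starts on E5 and keeps the same diatonic contour: E5 D5 E5 B4 C5.

E5 D5 E5 B4 C5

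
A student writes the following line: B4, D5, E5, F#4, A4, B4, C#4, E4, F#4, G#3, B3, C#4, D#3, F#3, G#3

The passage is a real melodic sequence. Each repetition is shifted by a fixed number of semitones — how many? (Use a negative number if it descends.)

-5

With a 3-note motive the entries are B4, F#4, C#4, G#3, D#3, each down a 4th from the previous.
B4 to F#4 spans -5 semitones.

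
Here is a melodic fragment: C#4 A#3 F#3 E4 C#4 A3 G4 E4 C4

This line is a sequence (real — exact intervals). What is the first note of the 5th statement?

Db5

With a 3-note motive the entries are C#4, E4, G4, each up a 3rd from the previous.
Continuing: Bb4 → Db5. Statement 5 starts on Db5.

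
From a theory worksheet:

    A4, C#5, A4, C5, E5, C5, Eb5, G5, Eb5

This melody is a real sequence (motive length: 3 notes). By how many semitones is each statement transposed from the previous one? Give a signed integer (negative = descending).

3

Unit = 3 notes; the statements start on A4, C5, Eb5, moving up a 3rd each time.
A4→C5 is 72 − 69 = 3 semitones.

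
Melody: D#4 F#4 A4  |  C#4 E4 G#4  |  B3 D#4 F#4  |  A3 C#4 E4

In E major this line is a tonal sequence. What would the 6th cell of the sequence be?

F#3 A3 C#4

Taking 3-note groups, the heads are D#4, C#4, B3, A3: the pattern moves down a 2nd.
Carrying on: G#3 → F#3.
So cell 6 is F#3 A3 C#4.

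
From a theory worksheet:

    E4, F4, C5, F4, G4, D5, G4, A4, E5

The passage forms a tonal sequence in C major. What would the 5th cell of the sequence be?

B4 C5 G5

The 3-note cells begin on E4, F4, G4 — each up a 2nd from the last.
Continuing the starts: A4 → B4.
From B4 the diatonic shape gives B4 C5 G5.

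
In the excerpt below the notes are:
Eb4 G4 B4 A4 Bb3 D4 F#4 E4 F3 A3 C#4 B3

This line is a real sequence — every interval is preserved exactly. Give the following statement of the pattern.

C3 E3 G#3 F#3

With a 4-note motive the entries are Eb4, Bb3, F3, each down a 4th from the previous.
So cell 4 is C3 E3 G#3 F#3.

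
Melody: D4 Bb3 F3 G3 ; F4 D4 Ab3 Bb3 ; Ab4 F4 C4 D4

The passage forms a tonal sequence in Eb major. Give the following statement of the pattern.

Taking 4-note groups, the heads are D4, F4, Ab4: the pattern moves up a 3rd.
Statement 4 starts on C5 and keeps the same diatonic contour: C5 Ab4 Eb4 F4.

C5 Ab4 Eb4 F4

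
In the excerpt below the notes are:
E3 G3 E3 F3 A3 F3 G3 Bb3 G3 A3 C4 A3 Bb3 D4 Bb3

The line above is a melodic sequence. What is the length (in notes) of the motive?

3

Try groups of 3 (5 cells in 15 notes):
E3 G3 E3 | F3 A3 F3 | G3 Bb3 G3 | A3 C4 A3 | Bb3 D4 Bb3
That's a consistent up a 2nd shift per cell, and no other grouping gives one.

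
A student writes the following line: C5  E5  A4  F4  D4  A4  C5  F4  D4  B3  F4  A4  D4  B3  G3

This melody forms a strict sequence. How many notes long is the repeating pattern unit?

15 notes total. Splitting into 3 groups of 5:
C5 E5 A4 F4 D4 | A4 C5 F4 D4 B3 | F4 A4 D4 B3 G3
That's a consistent down a 3rd shift per cell, and no other grouping gives one.

5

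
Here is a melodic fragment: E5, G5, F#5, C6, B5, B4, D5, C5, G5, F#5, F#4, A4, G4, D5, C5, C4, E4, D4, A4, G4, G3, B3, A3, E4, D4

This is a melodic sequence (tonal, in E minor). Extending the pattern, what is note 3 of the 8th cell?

F#2

Grouping in 5s, the 3rd note of each cell is F#5, C5, G4, D4, A3.
Carrying that down a 4th forward: E3 → B2 → F#2.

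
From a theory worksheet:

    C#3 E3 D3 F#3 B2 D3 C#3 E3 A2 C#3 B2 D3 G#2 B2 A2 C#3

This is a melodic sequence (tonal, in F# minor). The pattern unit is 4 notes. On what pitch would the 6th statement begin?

Unit = 4 notes; the statements start on C#3, B2, A2, G#2, moving down a 2nd each time.
Extending the heads down a 2nd: F#2 → E2.

E2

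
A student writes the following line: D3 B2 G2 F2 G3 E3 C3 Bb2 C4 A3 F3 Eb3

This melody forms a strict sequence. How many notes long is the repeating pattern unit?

Try groups of 4 (3 cells in 12 notes):
D3 B2 G2 F2 | G3 E3 C3 Bb2 | C4 A3 F3 Eb3
Every group is a transposition up a 4th of the one before; no shorter unit works.

4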